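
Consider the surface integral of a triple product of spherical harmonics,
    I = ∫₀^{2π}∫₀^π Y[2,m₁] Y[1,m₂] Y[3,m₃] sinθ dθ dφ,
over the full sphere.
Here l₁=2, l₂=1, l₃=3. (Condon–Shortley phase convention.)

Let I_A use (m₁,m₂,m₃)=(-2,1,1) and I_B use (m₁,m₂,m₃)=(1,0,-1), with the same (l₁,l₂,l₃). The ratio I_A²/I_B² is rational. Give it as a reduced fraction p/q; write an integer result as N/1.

Shared (l₁,l₂,l₃)=(2,1,3): N and (l;000)² cancel in I_A²/I_B².
A: Δ = 0!·4!·2!/7! = 1/105; Racah Σ t=0..0: t=0:+1/48 = 1/48; ⇒ 3j(2 1 3; -2 1 1)² = 1/105, sgn +1
B: Δ = 0!·4!·2!/7! = 1/105; Racah Σ t=0..0: t=0:+1/6 = 1/6; ⇒ 3j(2 1 3; 1 0 -1)² = 8/105, sgn +1
I_A²/I_B² = (1/105)/(8/105) = 1/8

1/8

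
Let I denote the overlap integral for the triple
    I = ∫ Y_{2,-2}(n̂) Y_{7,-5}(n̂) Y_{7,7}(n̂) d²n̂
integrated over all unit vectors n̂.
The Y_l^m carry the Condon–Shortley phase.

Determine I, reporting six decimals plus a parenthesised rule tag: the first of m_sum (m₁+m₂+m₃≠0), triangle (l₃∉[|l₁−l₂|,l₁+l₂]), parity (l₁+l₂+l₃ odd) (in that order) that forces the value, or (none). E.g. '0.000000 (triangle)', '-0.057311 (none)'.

0.066694 (none)

Rules hold: Σm=0, L=16 even, 5≤7≤9.
N = 5·15·15 = 1125
Δ = 2!·2!·12!/17! = 1/185640
Racah Σ t=0..2: t=0:+1/2419200 t=1:−1/518400 t=2:+1/2419200 = -1/907200
⇒ 3j(2 7 7; 0 0 0)² = 56/3315, sgn +1
Racah Σ t=2..2: t=2:+1/1916006400 = 1/1916006400
⇒ 3j(2 7 7; -2 -5 7)² = 1/340, sgn +1
4πI² = N·(3j₀)²·(3jₘ)² = 210/3757
I = +1·√(0.0558957/4π) = 0.06669359
No selection rule forces the value: the integral is nonzero (none).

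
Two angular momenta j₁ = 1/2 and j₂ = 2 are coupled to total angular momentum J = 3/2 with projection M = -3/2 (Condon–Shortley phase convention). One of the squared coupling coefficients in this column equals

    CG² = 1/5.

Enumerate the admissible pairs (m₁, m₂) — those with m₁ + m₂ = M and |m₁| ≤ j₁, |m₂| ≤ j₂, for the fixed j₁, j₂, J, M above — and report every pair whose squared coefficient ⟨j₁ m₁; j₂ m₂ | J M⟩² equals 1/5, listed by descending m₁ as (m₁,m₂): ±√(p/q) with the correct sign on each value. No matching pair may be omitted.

(-1/2,-1): −√(1/5)

Admissible pairs with m₁+m₂ = M = -3/2: (-1/2,-1), (1/2,-2)
  (m₁,m₂)=(1/2,-2): CG² = 4/5, CG = +√(4/5)
  (m₁,m₂)=(-1/2,-1): CG² = 1/5, CG = −√(1/5)   ← matches the target
Pairs with CG² = 1/5: (-1/2,-1): −√(1/5)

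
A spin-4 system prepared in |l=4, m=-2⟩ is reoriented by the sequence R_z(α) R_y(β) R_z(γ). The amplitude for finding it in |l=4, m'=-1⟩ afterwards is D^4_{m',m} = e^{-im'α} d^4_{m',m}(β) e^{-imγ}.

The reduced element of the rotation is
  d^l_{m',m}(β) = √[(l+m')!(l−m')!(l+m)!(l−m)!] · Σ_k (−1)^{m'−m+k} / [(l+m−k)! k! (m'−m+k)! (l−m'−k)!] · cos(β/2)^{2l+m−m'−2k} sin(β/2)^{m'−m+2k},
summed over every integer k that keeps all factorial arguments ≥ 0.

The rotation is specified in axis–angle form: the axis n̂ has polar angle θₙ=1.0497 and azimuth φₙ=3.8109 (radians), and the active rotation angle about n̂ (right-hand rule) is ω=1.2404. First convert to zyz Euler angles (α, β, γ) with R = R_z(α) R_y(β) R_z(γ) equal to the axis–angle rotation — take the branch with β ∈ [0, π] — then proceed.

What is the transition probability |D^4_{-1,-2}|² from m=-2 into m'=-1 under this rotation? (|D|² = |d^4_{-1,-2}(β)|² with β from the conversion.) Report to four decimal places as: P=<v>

P=0.0588

Axis–angle → zyz. n̂ = (sinθₙcosφₙ, sinθₙsinφₙ, cosθₙ) = (-0.680161, -0.538094, +0.497831), ω = 1.2404.
R = I cosω + sinω [n̂]ₓ + (1−cosω) n̂n̂ᵀ gives
  R = [+0.636955, -0.223649, -0.737746; +0.718162, +0.520029, +0.462399; +0.280235, -0.824349, +0.491851]
β = atan2(√(R₁₃²+R₂₃²), R₃₃) = 1.056581; α = atan2(R₂₃, R₁₃) mod 2π = 2.581720; γ = atan2(R₃₂, −R₃₁) mod 2π = 4.384698
Split into d^4_{-1,-2}(β=1.0566) × two z-phases.
c=cos(1.056581/2)=0.863670, s=sin(1.056581/2)=0.504058; N=√[6·120·2·720]=1018.233765
Admissible k: 0..2 (factorial args all ≥0)
  k=0: (−1)^1·1018.2338/(240)·0.8637^7·0.5041^1 = -0.766569
  k=1: (−1)^2·1018.2338/(48)·0.8637^5·0.5041^3 = +1.305528
  k=2: (−1)^3·1018.2338/(72)·0.8637^3·0.5041^5 = -0.296456
d^4_{-1,-2}(1.0566) = -0.766569 +1.305528 -0.296456 = +0.242503
|D^4_{-1,-2}|² = |d^4_{-1,-2}(β)|² = (+0.242503)² = 0.058808 (the z-rotation phases have unit modulus)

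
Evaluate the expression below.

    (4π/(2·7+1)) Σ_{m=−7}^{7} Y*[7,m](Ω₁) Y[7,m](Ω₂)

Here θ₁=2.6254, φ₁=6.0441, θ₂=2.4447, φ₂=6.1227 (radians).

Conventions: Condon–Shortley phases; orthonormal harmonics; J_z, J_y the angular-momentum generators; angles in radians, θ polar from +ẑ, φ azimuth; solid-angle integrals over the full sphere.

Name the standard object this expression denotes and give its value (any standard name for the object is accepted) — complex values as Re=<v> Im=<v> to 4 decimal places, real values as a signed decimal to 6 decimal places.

This sum is the spherical-harmonic addition theorem: it equals the Legendre polynomial P_l(cos γ) of the angle γ between the two directions.
Expand P_7 via completeness: Σ_{m} conj(Y_{7,m}) at Ω₁ times Y_{7,m} at Ω₂ —
  term(m=-7) = +0.000068-0.000042i   from Y*(Ω₁)=-0.000366-0.003549i, Y(Ω₂)=+0.009707+0.020229i
  term(m=-6) = +0.002102-0.001072i   from Y*(Ω₁)=-0.003196+0.023308i, Y(Ω₂)=-0.057288-0.082337i
  term(m=-5) = +0.023291-0.009656i   from Y*(Ω₁)=+0.034806-0.088329i, Y(Ω₂)=+0.184560+0.190955i
  term(m=-4) = +0.109178-0.035503i   from Y*(Ω₁)=-0.149214+0.211480i, Y(Ω₂)=-0.355272-0.265589i
  term(m=-3) = +0.180045-0.043259i   from Y*(Ω₁)=+0.349791-0.305096i, Y(Ω₂)=+0.353590+0.184738i
  term(m=-2) = -0.005199+0.000824i   from Y*(Ω₁)=-0.400579+0.207615i, Y(Ω₂)=+0.011071+0.003681i
  term(m=-1) = +0.005416-0.000427i   from Y*(Ω₁)=-0.013484+0.003287i, Y(Ω₂)=-0.386438-0.062556i
  term(m=+0) = +0.051048+0.000000i   from Y*(Ω₁)=+0.449591-0.000000i, Y(Ω₂)=+0.113544+0.000000i
  term(m=+1) = +0.005416+0.000427i   from Y*(Ω₁)=+0.013484+0.003287i, Y(Ω₂)=+0.386438-0.062556i
  term(m=+2) = -0.005199-0.000824i   from Y*(Ω₁)=-0.400579-0.207615i, Y(Ω₂)=+0.011071-0.003681i
  term(m=+3) = +0.180045+0.043259i   from Y*(Ω₁)=-0.349791-0.305096i, Y(Ω₂)=-0.353590+0.184738i
  term(m=+4) = +0.109178+0.035503i   from Y*(Ω₁)=-0.149214-0.211480i, Y(Ω₂)=-0.355272+0.265589i
  term(m=+5) = +0.023291+0.009656i   from Y*(Ω₁)=-0.034806-0.088329i, Y(Ω₂)=-0.184560+0.190955i
  term(m=+6) = +0.002102+0.001072i   from Y*(Ω₁)=-0.003196-0.023308i, Y(Ω₂)=-0.057288+0.082337i
  term(m=+7) = +0.000068+0.000042i   from Y*(Ω₁)=+0.000366-0.003549i, Y(Ω₂)=-0.009707+0.020229i
Σ over m = +0.680853+0.000000i; ×(4π/15) → +0.570390+0.000000i. Real part: 0.570390

Legendre polynomial (addition theorem), +0.570390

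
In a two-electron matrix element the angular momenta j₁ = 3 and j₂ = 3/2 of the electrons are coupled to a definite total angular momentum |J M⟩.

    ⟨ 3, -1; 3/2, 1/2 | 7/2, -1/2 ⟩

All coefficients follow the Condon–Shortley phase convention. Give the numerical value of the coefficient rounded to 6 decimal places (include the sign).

-0.534522  (= −√(2/7))

triangle: 1!·5!·2!/9! = 240/362880
(j±m)!: 2!·4!·2!·1!·3!·4! = 13824
prefactor² = (2J+1)·Δ·N² = 512/7
  k=0: +1/(0!·1!·4!·2!·1!·0!) = 1/48
  k=1: −1/(1!·0!·3!·1!·2!·1!) = -1/12
Σ = -1/16  ⇒  CG² = 512/7·(-1/16)² = 2/7
CG = −√(2/7) = -0.534522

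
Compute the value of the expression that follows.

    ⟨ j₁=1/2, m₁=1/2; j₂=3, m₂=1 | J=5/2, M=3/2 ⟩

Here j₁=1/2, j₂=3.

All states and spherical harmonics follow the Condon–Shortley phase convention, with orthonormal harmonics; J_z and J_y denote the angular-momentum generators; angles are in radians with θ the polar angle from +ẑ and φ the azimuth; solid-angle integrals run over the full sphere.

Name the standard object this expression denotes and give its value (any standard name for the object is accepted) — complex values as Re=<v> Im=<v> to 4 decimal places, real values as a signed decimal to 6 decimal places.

Clebsch–Gordan coefficient, +√(2/7) ≈ +0.534522

This is a Clebsch–Gordan (vector-coupling) coefficient.
j₁+j₂−J=1  J+j₁−j₂=0  J−j₁+j₂=5  j₁+j₂+J+1=7
(j₁±m₁, j₂±m₂, J±M) = (1,0,4,2,4,1)
P² = 1152/7
sum k=0..0:
  [0] +1/24 = 1/24
S = 1/24
C² = P²·S² = 2/7 ; C = +0.534522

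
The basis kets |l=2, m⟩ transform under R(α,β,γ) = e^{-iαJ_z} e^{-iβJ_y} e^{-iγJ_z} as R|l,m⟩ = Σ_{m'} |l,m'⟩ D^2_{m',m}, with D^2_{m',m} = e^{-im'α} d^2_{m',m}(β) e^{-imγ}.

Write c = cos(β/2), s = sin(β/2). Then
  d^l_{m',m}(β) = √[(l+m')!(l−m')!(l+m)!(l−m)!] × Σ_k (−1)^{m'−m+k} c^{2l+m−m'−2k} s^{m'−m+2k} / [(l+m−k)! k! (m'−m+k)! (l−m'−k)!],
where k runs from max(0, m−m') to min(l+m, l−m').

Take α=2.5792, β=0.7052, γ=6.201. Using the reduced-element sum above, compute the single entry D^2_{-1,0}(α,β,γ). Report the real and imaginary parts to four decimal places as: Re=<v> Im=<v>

D^2_{-1,0}(2.5792,0.7052,6.2010) = e^{-i·-1·2.5792}·d^2_{-1,0}(0.7052)·e^{-i·0·6.2010}. Compute d first:
Half-angle: c=0.938478, s=0.345339. N=√(1·6·2·2)=4.898979
k: max(0,(0)−(-1))=1 … min(2+(0),2−(-1))=2
  k=1: (−1)^0·4.8990/(2)·0.9385^3·0.3453^1 = +0.699187
  k=2: (−1)^1·4.8990/(2)·0.9385^1·0.3453^3 = -0.094675
d^2_{-1,0}(0.7052) = +0.699187 -0.094675 = +0.604512
D = (-0.845982+0.533212i)·(+0.604512)·(+1.000000+0.000000i) = -0.511406+0.322333i

Re=-0.5114 Im=0.3223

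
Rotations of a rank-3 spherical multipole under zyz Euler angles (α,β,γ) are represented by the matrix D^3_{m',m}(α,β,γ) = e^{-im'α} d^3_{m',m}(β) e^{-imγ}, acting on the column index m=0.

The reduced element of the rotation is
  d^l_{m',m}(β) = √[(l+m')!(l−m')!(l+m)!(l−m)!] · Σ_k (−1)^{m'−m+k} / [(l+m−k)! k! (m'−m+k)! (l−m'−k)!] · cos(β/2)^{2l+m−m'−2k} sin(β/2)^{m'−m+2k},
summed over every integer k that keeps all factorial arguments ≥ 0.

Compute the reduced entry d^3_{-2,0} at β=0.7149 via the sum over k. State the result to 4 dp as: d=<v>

d=0.4444

d^3_{-2,0}(β=0.7149) via the finite sum:
c=cos(0.714900/2)=0.936792, s=sin(0.714900/2)=0.349887; N=√[1·120·6·6]=65.726707
k: max(0,(0)−(-2))=2 … min(3+(0),3−(-2))=3
  k=2: (−1)^0·65.7267/(12)·0.9368^4·0.3499^2 = +0.516402
  k=3: (−1)^1·65.7267/(12)·0.9368^2·0.3499^4 = -0.072037
d^3_{-2,0}(0.7149) = +0.516402 -0.072037 = +0.444365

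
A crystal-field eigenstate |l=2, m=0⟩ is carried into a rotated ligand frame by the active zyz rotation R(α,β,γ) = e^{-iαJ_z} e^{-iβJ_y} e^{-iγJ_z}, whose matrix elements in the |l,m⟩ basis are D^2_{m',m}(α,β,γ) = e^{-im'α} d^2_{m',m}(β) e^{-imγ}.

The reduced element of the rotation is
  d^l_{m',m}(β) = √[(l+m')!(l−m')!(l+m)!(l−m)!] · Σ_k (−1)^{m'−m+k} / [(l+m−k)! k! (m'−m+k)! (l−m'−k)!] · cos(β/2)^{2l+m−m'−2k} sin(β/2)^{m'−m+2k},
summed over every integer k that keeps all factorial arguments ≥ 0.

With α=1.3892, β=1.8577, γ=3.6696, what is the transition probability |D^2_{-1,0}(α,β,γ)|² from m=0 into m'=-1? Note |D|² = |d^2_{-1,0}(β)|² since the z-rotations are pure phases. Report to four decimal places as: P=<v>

D^2_{-1,0}(1.3892,1.8577,3.6696) = e^{-i·-1·1.3892}·d^2_{-1,0}(1.8577)·e^{-i·0·3.6696}. Compute d first:
With c≡cos(β/2)=0.598755 and s≡sin(β/2)=0.800932, N=[1·6·2·2]^{1/2}=4.898979
k∈{1,2} keeps every argument non-negative
  k=1: (−1)^0·4.8990/(2)·0.5988^3·0.8009^1 = +0.421133
  k=2: (−1)^1·4.8990/(2)·0.5988^1·0.8009^3 = -0.753550
d^2_{-1,0}(1.8577) = +0.421133 -0.753550 = -0.332416
|D^2_{-1,0}|² = |d^2_{-1,0}(β)|² = (-0.332416)² = 0.110501 (the z-rotation phases have unit modulus)

P=0.1105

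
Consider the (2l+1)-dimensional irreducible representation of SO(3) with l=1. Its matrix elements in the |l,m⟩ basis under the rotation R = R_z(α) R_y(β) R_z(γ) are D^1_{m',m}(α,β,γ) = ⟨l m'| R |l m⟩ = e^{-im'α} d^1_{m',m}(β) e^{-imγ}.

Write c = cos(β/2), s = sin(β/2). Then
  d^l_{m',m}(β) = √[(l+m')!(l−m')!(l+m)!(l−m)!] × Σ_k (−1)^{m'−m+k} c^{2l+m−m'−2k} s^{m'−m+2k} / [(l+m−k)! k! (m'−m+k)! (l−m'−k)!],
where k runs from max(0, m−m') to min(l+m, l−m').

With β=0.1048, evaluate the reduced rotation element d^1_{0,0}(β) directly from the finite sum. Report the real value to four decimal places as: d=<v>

d^1_{0,0}(β=0.1048) via the finite sum:
c=cos(0.104800/2)=0.998627, s=sin(0.104800/2)=0.052376; N=√[1·1·1·1]=1.000000
Admissible k: 0..1 (factorial args all ≥0)
  k=0: (−1)^0·1.0000/(1)·0.9986^2·0.0524^0 = +0.997257
  k=1: (−1)^1·1.0000/(1)·0.9986^0·0.0524^2 = -0.002743
d^1_{0,0}(0.1048) = +0.997257 -0.002743 = +0.994514

d=0.9945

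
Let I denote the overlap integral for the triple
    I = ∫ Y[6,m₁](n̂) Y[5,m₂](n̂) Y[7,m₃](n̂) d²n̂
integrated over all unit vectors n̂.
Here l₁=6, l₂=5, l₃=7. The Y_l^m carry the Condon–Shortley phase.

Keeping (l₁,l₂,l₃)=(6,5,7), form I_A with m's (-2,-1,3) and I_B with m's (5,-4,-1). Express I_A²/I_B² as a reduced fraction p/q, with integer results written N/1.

128547/186340

Same 6,5,7: normalisation and zero-m 3j drop out of the ratio.
A: Δ: 4! 8! 6! / 19! → 1/174594420; sum: t=0:+1/46448640 t=1:−1/1088640 t=2:+1/276480 t=3:−1/518400 t=4:+1/9953280 = 23/25804800; 3j²(6 5 7; -2 -1 3) = Δ·Π!·Σ² = 42849/6466460  (sign +1)
B: Δ: 4! 8! 6! / 19! → 1/174594420; sum: t=0:+1/14515200 t=1:−1/174182400 = 11/174182400; 3j²(6 5 7; 5 -4 -1) = Δ·Π!·Σ² = 121/12597  (sign +1)
I_A²/I_B² = (42849/6466460)/(121/12597) = 128547/186340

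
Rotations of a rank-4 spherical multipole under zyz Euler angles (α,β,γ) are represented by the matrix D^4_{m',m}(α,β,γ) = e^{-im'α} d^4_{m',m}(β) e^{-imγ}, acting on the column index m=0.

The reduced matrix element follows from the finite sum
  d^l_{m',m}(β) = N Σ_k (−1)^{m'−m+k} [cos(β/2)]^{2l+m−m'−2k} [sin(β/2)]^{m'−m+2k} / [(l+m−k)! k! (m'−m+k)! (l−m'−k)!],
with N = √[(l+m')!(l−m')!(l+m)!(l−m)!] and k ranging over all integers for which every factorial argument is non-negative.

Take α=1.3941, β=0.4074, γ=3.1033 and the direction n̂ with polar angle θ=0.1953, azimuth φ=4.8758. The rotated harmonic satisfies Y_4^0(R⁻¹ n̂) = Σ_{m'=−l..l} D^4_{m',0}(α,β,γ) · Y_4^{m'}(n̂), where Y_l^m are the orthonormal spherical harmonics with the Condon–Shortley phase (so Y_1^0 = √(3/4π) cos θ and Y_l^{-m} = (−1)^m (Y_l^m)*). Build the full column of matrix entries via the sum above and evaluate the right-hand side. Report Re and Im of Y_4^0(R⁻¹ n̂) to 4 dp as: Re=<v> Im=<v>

Re=-0.1175 Im=0.0000

Need the full column D^4_{m',0} for m'=−4..4 at α=1.3941, β=0.4074, γ=3.1033.
cos(β/2)=0.979325, sin(β/2)=0.202294
d^4_{-4,0}: single k=4 term ⇒ +0.012888;  D = +0.009801-0.008369i
d^4_{-3,0}: k∈[3..4] ⇒ +0.088236 -0.003765 = +0.084471;  D = -0.042710-0.072879i
d^4_{-2,0}: k∈[2..4] ⇒ +0.342491 -0.038970 +0.000624 = +0.304144;  D = -0.285349+0.105259i
d^4_{-1,0}: k∈[1..4] ⇒ +0.781602 -0.200102 +0.008538 -0.000061 = +0.589978;  D = +0.103705+0.580792i
d^4_{0,0}: k∈[0..4] ⇒ +0.846085 -0.577627 +0.055455 -0.001052 +0.000003 = +0.322865;  D = +0.322865+0.000000i
d^4_{1,0}: k∈[0..3] ⇒ -0.781602 +0.200102 -0.008538 +0.000061 = -0.589978;  D = -0.103705+0.580792i
d^4_{2,0}: k∈[0..2] ⇒ +0.342491 -0.038970 +0.000624 = +0.304144;  D = -0.285349-0.105259i
d^4_{3,0}: k∈[0..1] ⇒ -0.088236 +0.003765 = -0.084471;  D = +0.042710-0.072879i
d^4_{4,0}: single k=0 term ⇒ +0.012888;  D = +0.009801+0.008369i
Y_4^{m'}(θ=0.1953,φ=4.8758) and Σ D·Y over m':
  (+0.0098-0.0084i)·(+0.0005-0.0004i)  (-0.0427-0.0729i)·(-0.0042-0.0079i)  (-0.2853+0.1053i)·(-0.0684+0.0232i)  (+0.1037+0.5808i)·(+0.0547+0.3320i)  (+0.3229+0.0000i)·(+0.6922+0.0000i)  (-0.1037+0.5808i)·(-0.0547+0.3320i)  (-0.2853-0.1053i)·(-0.0684-0.0232i)  (+0.0427-0.0729i)·(+0.0042-0.0079i)  (+0.0098+0.0084i)·(+0.0005+0.0004i)
Y_4^0(R⁻¹ n̂) = -0.117453+0.000000i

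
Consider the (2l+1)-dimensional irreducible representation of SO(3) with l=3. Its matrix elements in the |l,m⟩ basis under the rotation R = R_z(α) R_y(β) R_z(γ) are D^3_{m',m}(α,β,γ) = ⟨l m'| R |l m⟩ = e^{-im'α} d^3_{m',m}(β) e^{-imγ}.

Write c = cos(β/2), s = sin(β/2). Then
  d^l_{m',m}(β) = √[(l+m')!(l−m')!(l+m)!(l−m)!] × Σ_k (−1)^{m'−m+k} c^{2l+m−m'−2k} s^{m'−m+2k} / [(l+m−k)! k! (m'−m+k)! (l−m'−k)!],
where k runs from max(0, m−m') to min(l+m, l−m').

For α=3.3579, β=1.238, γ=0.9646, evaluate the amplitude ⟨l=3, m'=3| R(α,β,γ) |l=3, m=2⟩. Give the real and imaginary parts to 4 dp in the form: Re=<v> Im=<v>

Split into d^3_{3,2}(β=1.2380) × two z-phases.
With c≡cos(β/2)=0.814459 and s≡sin(β/2)=0.580221, N=[720·1·120·1]^{1/2}=293.938769
Admissible k: 0..0 (factorial args all ≥0)
  k=0: (−1)^1·293.9388/(120)·0.8145^5·0.5802^1 = -0.509349
d^3_{3,2}(1.2380) = -0.509349
Phases: e^{-i·(3)·3.3579}=-0.796736+0.604328i, e^{-i·(2)·0.9646}=-0.350780-0.936458i ⇒ D=-0.430607-0.272055i

Re=-0.4306 Im=-0.2721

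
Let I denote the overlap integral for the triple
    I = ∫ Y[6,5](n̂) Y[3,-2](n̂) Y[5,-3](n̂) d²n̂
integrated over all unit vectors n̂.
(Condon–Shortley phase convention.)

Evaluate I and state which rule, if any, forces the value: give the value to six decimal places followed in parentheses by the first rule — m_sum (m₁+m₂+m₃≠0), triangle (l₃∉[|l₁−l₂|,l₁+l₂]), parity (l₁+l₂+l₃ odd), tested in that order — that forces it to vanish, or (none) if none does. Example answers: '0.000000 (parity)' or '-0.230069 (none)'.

-0.169016 (none)

Checks pass: Σm=0; 14 even; l₃=5∈[3,9].
(2·6+1)(2·3+1)(2·5+1) = 1001
Δ: 4! 8! 2! / 15! → 1/675675
sum: t=1:−1/8640 t=2:+1/2304 t=3:−1/8640 = 7/34560
3j²(6 3 5; 0 0 0) = Δ·Π!·Σ² = 7/429  (sign -1)
sum: t=0:+1/120960 t=1:−1/483840 = 1/161280
3j²(6 3 5; 5 -2 -3) = Δ·Π!·Σ² = 2/91  (sign +1)
combine: 4πI² = 1001·7/429·2/91 = 14/39
take √, sign -1: I = -0.16901560
No selection rule forces the value: the integral is nonzero (none).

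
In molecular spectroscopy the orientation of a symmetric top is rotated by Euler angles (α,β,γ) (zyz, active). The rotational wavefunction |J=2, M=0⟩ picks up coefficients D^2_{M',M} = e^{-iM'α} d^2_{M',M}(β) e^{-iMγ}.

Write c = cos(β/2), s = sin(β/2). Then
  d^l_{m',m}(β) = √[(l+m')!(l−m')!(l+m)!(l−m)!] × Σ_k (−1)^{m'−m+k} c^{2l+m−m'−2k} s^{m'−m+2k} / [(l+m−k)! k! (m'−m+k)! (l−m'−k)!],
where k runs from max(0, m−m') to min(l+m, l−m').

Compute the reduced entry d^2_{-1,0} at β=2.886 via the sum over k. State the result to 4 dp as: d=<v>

d^2_{-1,0}(β=2.8860) via the finite sum:
Half-angle: c=0.127449, s=0.991845. N=√(1·6·2·2)=4.898979
k: max(0,(0)−(-1))=1 … min(2+(0),2−(-1))=2
  k=1: (−1)^0·4.8990/(2)·0.1274^3·0.9918^1 = +0.005030
  k=2: (−1)^1·4.8990/(2)·0.1274^1·0.9918^3 = -0.304609
d^2_{-1,0}(2.8860) = +0.005030 -0.304609 = -0.299580

d=-0.2996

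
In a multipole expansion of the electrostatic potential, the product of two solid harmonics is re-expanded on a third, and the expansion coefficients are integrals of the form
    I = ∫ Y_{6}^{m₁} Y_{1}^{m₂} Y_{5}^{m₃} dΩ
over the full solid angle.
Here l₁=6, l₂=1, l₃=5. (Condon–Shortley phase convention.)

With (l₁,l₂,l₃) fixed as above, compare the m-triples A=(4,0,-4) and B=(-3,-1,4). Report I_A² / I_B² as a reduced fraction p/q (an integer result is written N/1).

20/3

Shared (l₁,l₂,l₃)=(6,1,5): N and (l;000)² cancel in I_A²/I_B².
A: Δ = 2!·10!·0!/13! = 1/858; Racah Σ t=1..1: t=1:−1/362880 = -1/362880; ⇒ 3j(6 1 5; 4 0 -4)² = 10/429, sgn +1
B: Δ = 2!·10!·0!/13! = 1/858; Racah Σ t=0..0: t=0:+1/725760 = 1/725760; ⇒ 3j(6 1 5; -3 -1 4)² = 1/286, sgn -1
I_A²/I_B² = (10/429)/(1/286) = 20/3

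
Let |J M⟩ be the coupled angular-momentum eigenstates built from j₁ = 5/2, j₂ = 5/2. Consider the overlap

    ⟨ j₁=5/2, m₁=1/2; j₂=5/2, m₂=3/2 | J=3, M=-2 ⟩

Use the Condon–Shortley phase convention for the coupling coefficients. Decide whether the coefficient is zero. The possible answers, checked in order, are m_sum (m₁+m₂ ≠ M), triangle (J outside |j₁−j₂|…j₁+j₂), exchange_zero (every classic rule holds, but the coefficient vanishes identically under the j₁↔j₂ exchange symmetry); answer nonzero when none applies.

m-sum: m₁+m₂ = 1/2+3/2 = 2, M = -2  ✗ ⇒ coefficient is 0

m_sum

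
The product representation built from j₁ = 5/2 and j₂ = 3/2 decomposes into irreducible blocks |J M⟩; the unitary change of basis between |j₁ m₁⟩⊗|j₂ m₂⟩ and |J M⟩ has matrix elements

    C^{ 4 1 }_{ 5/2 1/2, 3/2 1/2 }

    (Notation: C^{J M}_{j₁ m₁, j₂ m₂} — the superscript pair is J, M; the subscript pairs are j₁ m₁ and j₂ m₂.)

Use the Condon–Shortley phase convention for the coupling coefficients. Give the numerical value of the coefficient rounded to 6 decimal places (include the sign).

+0.731925  (= +√(15/28))

j₁+j₂−J=0  J+j₁−j₂=5  J−j₁+j₂=3  j₁+j₂+J+1=9
(j₁±m₁, j₂±m₂, J±M) = (3,2,2,1,5,3)
P² = 2160/7
sum k=0..0:
  [0] +1/24 = 1/24
S = 1/24
C² = P²·S² = 15/28 ; C = +0.731925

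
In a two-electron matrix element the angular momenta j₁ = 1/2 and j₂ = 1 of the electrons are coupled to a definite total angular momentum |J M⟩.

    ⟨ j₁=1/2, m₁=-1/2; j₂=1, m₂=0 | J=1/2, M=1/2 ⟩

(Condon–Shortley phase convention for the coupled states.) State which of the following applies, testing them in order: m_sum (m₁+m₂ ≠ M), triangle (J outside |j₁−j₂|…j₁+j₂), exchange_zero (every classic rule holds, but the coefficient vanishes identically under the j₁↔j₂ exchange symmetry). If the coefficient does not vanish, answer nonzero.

m_sum

m-sum: m₁+m₂ = -1/2+0 = -1/2, M = 1/2  ✗ ⇒ coefficient is 0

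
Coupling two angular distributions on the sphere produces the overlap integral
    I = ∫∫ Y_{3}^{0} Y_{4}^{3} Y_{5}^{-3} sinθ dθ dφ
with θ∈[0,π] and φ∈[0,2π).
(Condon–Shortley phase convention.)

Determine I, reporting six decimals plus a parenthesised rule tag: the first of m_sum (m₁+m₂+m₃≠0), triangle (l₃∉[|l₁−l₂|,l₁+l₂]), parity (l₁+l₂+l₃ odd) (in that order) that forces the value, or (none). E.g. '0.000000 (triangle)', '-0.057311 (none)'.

0.103862 (none)

m-sum 0 ✓  L=12 even ✓  1≤5≤7 ✓
Π(2lᵢ+1) = 7×9×11 = 693
triangle coeff Δ(3,4,5) = 1/180180
Σ_t [0,2]: t=0:+1/576 t=1:−1/144 t=2:+1/576 = -1/288
(3j)²=20/1001 [(3 4 5; 0 0 0)], sign=+1
Σ_t [1,2]: t=1:−1/2880 t=2:+1/1440 = 1/2880
(3j)²=7/715 [(3 4 5; 0 3 -3)], sign=+1
⇒ 4πI² = 252/1859
I = (+1)√(252/1859/(4π)) = 0.10386175
No selection rule forces the value: the integral is nonzero (none).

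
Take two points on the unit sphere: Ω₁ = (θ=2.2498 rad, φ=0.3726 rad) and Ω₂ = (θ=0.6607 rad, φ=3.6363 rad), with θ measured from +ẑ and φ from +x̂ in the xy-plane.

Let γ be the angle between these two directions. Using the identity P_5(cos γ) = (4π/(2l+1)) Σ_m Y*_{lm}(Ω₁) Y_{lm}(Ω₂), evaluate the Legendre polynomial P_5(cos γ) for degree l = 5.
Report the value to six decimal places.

Addition theorem: P_5(cos γ) = (4π/11) Σ_m Y*_{lm}(Ω₁) Y_{lm}(Ω₂), m = −5…5:
  term(m=-5) = -0.00438 + 0.00307j   from Y*(Ω₁)=-0.03816 + 0.12685j, Y(Ω₂)=0.03171 + 0.02502j
  term(m=-4) = -0.04906 + 0.02607j   from Y*(Ω₁)=-0.02715 - 0.33695j, Y(Ω₂)=-0.06521 - 0.15086j
  term(m=-3) = -0.14306 + 0.05488j   from Y*(Ω₁)=0.18193 + 0.37375j, Y(Ω₂)=-0.03191 + 0.36723j
  term(m=-2) = -0.05025 + 0.01252j   from Y*(Ω₁)=-0.08680 - 0.08008j, Y(Ω₂)=0.24083 - 0.36648j
  term(m=-1) = 0.02647 - 0.00325j   from Y*(Ω₁)=-0.29134 - 0.11387j, Y(Ω₂)=-0.07502 + 0.04047j
  term(m=+0) = -0.07913 + 0.00000j   from Y*(Ω₁)=0.20627 + 0.00000j, Y(Ω₂)=-0.38361 + 0.00000j
  term(m=+1) = 0.02647 + 0.00325j   from Y*(Ω₁)=0.29134 - 0.11387j, Y(Ω₂)=0.07502 + 0.04047j
  term(m=+2) = -0.05025 - 0.01252j   from Y*(Ω₁)=-0.08680 + 0.08008j, Y(Ω₂)=0.24083 + 0.36648j
  term(m=+3) = -0.14306 - 0.05488j   from Y*(Ω₁)=-0.18193 + 0.37375j, Y(Ω₂)=0.03191 + 0.36723j
  term(m=+4) = -0.04906 - 0.02607j   from Y*(Ω₁)=-0.02715 + 0.33695j, Y(Ω₂)=-0.06521 + 0.15086j
  term(m=+5) = -0.00438 - 0.00307j   from Y*(Ω₁)=0.03816 + 0.12685j, Y(Ω₂)=-0.03171 + 0.02502j
Accumulated sum -0.51971 + 0.00000j; after 4π/(2l+1) scaling, -0.59372 + 0.00000j ⇒ P_5 = -0.593719

-0.593719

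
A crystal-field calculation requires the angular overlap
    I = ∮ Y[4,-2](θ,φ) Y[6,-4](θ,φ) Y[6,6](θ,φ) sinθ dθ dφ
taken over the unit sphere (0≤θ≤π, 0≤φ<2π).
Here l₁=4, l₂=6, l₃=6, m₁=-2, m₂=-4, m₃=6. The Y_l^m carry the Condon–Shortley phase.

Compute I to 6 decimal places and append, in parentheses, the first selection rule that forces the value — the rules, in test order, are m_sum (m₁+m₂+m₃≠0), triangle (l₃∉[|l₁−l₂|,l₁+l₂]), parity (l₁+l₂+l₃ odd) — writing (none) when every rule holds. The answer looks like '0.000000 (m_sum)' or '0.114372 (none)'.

m-sum 0 ✓  L=16 even ✓  2≤6≤10 ✓
Π(2lᵢ+1) = 9×13×13 = 1521
triangle coeff Δ(4,6,6) = 1/15315300
Σ_t [0,4]: t=0:+1/829440 t=1:−1/25920 t=2:+1/9216 t=3:−1/25920 t=4:+1/829440 = 7/207360
(3j)²=28/2431 [(4 6 6; 0 0 0)], sign=+1
Σ_t [2,2]: t=2:+1/3870720 = 1/3870720
(3j)²=135/6188 [(4 6 6; -2 -4 6)], sign=+1
⇒ 4πI² = 1215/3179
I = (+1)√(1215/3179/(4π)) = 0.17439657
No selection rule forces the value: the integral is nonzero (none).

0.174397 (none)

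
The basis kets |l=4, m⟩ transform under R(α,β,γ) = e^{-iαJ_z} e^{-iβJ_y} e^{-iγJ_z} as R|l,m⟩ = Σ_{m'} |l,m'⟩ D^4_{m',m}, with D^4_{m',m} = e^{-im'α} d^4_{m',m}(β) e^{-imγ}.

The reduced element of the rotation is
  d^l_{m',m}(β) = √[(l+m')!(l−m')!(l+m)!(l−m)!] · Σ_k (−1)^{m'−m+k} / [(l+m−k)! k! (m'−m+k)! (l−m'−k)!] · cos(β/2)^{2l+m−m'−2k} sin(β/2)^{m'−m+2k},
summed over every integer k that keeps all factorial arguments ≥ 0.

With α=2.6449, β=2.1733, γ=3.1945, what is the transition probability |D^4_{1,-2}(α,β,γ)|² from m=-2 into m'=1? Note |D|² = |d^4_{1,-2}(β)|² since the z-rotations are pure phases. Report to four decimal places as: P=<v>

Split into d^4_{1,-2}(β=2.1733) × two z-phases.
With c≡cos(β/2)=0.465453 and s≡sin(β/2)=0.885073, N=[120·6·2·720]^{1/2}=1018.233765
The bounds max(0,m−m')=0 and min(l+m,l−m')=2 give 3 terms
  k=0: (−1)^3·1018.2338/(72)·0.4655^5·0.8851^3 = -0.214206
  k=1: (−1)^4·1018.2338/(48)·0.4655^3·0.8851^5 = +1.161791
  k=2: (−1)^5·1018.2338/(240)·0.4655^1·0.8851^7 = -0.840165
d^4_{1,-2}(2.1733) = -0.214206 +1.161791 -0.840165 = +0.107421
|D^4_{1,-2}|² = |d^4_{1,-2}(β)|² = (+0.107421)² = 0.011539 (the z-rotation phases have unit modulus)

P=0.0115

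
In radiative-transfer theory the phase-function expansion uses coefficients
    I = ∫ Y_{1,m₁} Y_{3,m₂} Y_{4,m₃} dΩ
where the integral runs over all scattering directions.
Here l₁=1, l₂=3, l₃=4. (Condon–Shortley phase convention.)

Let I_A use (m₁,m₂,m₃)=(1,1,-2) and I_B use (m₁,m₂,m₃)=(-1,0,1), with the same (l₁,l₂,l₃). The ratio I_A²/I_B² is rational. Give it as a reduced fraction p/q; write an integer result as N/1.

3/2

Shared (l₁,l₂,l₃)=(1,3,4): N and (l;000)² cancel in I_A²/I_B².
A: Δ = 0!·2!·6!/9! = 1/252; Racah Σ t=0..0: t=0:+1/96 = 1/96; ⇒ 3j(1 3 4; 1 1 -2)² = 5/84, sgn +1
B: Δ = 0!·2!·6!/9! = 1/252; Racah Σ t=0..0: t=0:+1/72 = 1/72; ⇒ 3j(1 3 4; -1 0 1)² = 5/126, sgn -1
I_A²/I_B² = (5/84)/(5/126) = 3/2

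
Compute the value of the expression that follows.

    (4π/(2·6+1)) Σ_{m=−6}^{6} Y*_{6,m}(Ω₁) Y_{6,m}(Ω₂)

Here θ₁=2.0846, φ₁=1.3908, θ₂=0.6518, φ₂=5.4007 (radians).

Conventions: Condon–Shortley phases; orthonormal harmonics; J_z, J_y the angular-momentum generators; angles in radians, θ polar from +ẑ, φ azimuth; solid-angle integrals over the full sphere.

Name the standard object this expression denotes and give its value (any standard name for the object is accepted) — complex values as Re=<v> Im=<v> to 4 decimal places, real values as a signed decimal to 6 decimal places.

This sum is the spherical-harmonic addition theorem: it equals the Legendre polynomial P_l(cos γ) of the angle γ between the two directions.
Addition theorem: P_6(cos γ) = (4π/13) Σ_m Y*_{lm}(Ω₁) Y_{lm}(Ω₂), m = −6…6:
  term(m=-6) = 0.00242 + 0.00446j   from Y*(Ω₁)=-0.09934 + 0.18587j, Y(Ω₂)=0.01324 - 0.02010j
  term(m=-5) = -0.01632 + 0.04197j   from Y*(Ω₁)=-0.32275 - 0.25613j, Y(Ω₂)=-0.03229 - 0.10440j
  term(m=-4) = -0.09247 + 0.03184j   from Y*(Ω₁)=0.25570 - 0.22426j, Y(Ω₂)=-0.26615 - 0.10889j
  term(m=-3) = 0.02846 + 0.01693j   from Y*(Ω₁)=-0.03727 - 0.06217j, Y(Ω₂)=-0.40221 + 0.21668j
  term(m=-2) = 0.01950 + 0.11652j   from Y*(Ω₁)=0.32886 - 0.12378j, Y(Ω₂)=-0.06488 + 0.32990j
  term(m=-1) = 0.00566 - 0.00669j   from Y*(Ω₁)=0.01014 + 0.05574j, Y(Ω₂)=-0.09830 - 0.11951j
  term(m=+0) = -0.13012 + 0.00000j   from Y*(Ω₁)=0.33305 + 0.00000j, Y(Ω₂)=-0.39070 + 0.00000j
  term(m=+1) = 0.00566 + 0.00669j   from Y*(Ω₁)=-0.01014 + 0.05574j, Y(Ω₂)=0.09830 - 0.11951j
  term(m=+2) = 0.01950 - 0.11652j   from Y*(Ω₁)=0.32886 + 0.12378j, Y(Ω₂)=-0.06488 - 0.32990j
  term(m=+3) = 0.02846 - 0.01693j   from Y*(Ω₁)=0.03727 - 0.06217j, Y(Ω₂)=0.40221 + 0.21668j
  term(m=+4) = -0.09247 - 0.03184j   from Y*(Ω₁)=0.25570 + 0.22426j, Y(Ω₂)=-0.26615 + 0.10889j
  term(m=+5) = -0.01632 - 0.04197j   from Y*(Ω₁)=0.32275 - 0.25613j, Y(Ω₂)=0.03229 - 0.10440j
  term(m=+6) = 0.00242 - 0.00446j   from Y*(Ω₁)=-0.09934 - 0.18587j, Y(Ω₂)=0.01324 + 0.02010j
Total Σ_m = -0.23562 + 0.00000j. Multiply by 0.966644: -0.22776 + 0.00000j. P_6(cos γ) = -0.227758

Legendre polynomial (addition theorem), -0.227758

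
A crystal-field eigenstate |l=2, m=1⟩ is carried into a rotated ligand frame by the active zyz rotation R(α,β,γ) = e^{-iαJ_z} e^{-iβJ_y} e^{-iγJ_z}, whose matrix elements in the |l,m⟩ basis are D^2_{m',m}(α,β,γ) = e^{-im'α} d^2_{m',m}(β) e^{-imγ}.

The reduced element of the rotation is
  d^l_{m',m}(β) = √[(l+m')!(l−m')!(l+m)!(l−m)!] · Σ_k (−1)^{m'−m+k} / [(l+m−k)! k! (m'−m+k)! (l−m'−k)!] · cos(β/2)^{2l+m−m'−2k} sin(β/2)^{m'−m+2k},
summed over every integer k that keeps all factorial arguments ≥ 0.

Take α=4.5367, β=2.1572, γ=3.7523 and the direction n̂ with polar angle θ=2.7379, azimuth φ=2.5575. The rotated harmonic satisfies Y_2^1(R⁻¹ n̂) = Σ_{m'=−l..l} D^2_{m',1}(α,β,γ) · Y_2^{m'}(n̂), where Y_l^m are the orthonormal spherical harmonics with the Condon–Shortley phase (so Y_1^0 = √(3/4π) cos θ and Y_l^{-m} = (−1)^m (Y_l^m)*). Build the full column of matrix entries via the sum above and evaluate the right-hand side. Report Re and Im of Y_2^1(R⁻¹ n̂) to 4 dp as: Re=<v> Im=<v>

Re=0.1439 Im=-0.2295

Need the full column D^2_{m',1} for m'=−2..2 at α=4.5367, β=2.1572, γ=3.7523.
cos(β/2)=0.472563, sin(β/2)=0.881297
d^2_{-2,1}: single k=3 term ⇒ +0.646929;  D = +0.369921-0.530731i
d^2_{-1,1}: k∈[2..3] ⇒ +0.520337 -0.603239 = -0.082902;  D = -0.058679-0.058562i
d^2_{0,1}: k∈[1..2] ⇒ +0.227812 -0.792323 = -0.564511;  D = +0.462471-0.323717i
d^2_{1,1}: k∈[0..1] ⇒ +0.049870 -0.520337 = -0.470467;  D = +0.198268+0.426649i
d^2_{2,1}: single k=0 term ⇒ -0.186008;  D = -0.179788+0.047698i
Y_2^{m'}(θ=2.7379,φ=2.5575) and Σ D·Y over m':
  (+0.3699-0.5307i)·(+0.0234+0.0548i)  (-0.0587-0.0586i)·(+0.2328+0.1539i)  (+0.4625-0.3237i)·(+0.4848+0.0000i)  (+0.1983+0.4266i)·(-0.2328+0.1539i)  (-0.1798+0.0477i)·(+0.0234-0.0548i)
Y_2^1(R⁻¹ n̂) = +0.143893-0.229548i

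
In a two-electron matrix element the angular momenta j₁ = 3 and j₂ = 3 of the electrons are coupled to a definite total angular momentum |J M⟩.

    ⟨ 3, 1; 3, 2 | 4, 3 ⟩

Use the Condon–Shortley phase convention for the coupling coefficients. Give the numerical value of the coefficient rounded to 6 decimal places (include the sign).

−√(1/11) ≈ -0.301511

√[9·2!4!4!/11! · 4!2!5!1!7!1!] = √(82944/11)
  +(−1)^1/∏(1,1,1,4,3,0)! = -1/144  (running -1/144)
  +(−1)^2/∏(2,0,0,3,4,1)! = 1/288  (running -1/288)
⟨..|..⟩ = √(82944/11)·(-1/288) = -0.301511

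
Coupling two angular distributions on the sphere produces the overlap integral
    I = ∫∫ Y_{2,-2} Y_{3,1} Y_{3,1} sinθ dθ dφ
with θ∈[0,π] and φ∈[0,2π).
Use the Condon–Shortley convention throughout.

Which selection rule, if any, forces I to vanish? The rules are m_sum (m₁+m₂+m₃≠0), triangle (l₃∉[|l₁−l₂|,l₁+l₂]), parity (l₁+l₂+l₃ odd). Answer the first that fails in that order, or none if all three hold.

none

Σmᵢ = 0  ✓
l₃∈[|l₁−l₂|,l₁+l₂]=[1,5], have l₃=3  ✓
Σlᵢ = 8 ⇒ even  ✓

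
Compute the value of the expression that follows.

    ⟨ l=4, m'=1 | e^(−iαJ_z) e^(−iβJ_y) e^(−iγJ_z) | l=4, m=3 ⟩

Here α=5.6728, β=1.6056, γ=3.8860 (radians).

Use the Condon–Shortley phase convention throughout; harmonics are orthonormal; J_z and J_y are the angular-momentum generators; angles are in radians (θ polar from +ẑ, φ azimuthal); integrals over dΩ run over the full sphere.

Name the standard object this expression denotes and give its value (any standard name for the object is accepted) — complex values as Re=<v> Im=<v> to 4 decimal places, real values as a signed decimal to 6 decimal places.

This is a Wigner D-matrix element — the rotation-matrix element ⟨l m'| R(α,β,γ) |l m⟩ in the angular-momentum basis.
Split into d^4_{1,3}(β=1.6056) × two z-phases.
c=cos(1.605600/2)=0.694695, s=sin(1.605600/2)=0.719304; N=√[120·6·5040·1]=1904.940944
k: max(0,(3)−(1))=2 … min(4+(3),4−(1))=3
  k=2: (−1)^0·1904.9409/(240)·0.6947^6·0.7193^2 = +0.461596
  k=3: (−1)^1·1904.9409/(144)·0.6947^4·0.7193^4 = -0.824796
d^4_{1,3}(1.6056) = +0.461596 -0.824796 = -0.363201
Phases: e^{-i·(1)·5.6728}=+0.819427+0.573183i, e^{-i·(3)·3.8860}=+0.615031+0.788503i ⇒ D=-0.018893-0.362709i

Wigner D-matrix element, Re=-0.0189 Im=-0.3627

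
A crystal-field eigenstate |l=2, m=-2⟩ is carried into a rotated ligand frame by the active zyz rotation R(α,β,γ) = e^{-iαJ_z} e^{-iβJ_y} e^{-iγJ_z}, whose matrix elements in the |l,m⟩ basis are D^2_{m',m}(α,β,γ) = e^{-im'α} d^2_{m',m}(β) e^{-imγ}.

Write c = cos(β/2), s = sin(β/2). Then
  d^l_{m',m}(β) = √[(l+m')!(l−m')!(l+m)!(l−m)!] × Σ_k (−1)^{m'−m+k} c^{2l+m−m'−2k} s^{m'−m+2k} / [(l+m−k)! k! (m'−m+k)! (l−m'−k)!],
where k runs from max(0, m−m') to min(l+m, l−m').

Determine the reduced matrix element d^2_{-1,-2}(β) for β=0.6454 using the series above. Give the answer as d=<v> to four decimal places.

d=-0.5410

d^2_{-1,-2}(β=0.6454) via the finite sum:
Half-angle: c=0.948383, s=0.317128. N=√(1·6·1·24)=12.000000
The bounds max(0,m−m')=0 and min(l+m,l−m')=0 give 1 term
  k=0: (−1)^1·12.0000/(6)·0.9484^3·0.3171^1 = -0.541023
d^2_{-1,-2}(0.6454) = -0.541023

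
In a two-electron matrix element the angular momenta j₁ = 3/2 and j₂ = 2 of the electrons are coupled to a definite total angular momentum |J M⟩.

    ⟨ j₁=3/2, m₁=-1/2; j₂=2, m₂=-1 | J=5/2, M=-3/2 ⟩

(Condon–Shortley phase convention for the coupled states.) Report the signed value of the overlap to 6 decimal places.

+0.169031  (= +√(1/35))

j₁+j₂−J=1  J+j₁−j₂=2  J−j₁+j₂=3  j₁+j₂+J+1=7
(j₁±m₁, j₂±m₂, J±M) = (1,2,1,3,1,4)
P² = 144/35
sum k=0..1:
  [0] +1/4 = 1/4
  [1] −1/6 = -1/6
S = 1/12
C² = P²·S² = 1/35 ; C = +0.169031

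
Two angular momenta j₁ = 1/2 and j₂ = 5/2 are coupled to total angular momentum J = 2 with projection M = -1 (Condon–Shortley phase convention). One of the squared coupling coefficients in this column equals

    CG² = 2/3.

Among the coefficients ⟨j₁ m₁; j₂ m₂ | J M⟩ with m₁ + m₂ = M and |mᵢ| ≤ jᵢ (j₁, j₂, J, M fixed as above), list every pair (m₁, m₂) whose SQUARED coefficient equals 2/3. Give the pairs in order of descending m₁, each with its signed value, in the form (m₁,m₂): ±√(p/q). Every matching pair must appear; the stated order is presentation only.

Admissible pairs with m₁+m₂ = M = -1: (-1/2,-1/2), (1/2,-3/2)
  (m₁,m₂)=(1/2,-3/2): CG² = 2/3, CG = +√(2/3)   ← matches the target
  (m₁,m₂)=(-1/2,-1/2): CG² = 1/3, CG = −√(1/3)
Pairs with CG² = 2/3: (1/2,-3/2): +√(2/3)

(1/2,-3/2): +√(2/3)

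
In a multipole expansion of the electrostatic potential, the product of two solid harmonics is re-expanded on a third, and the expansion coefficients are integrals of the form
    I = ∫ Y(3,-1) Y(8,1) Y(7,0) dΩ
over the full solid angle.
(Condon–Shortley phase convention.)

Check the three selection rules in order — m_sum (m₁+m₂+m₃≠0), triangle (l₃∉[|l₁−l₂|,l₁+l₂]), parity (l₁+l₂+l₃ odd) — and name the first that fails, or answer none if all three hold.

none

Σmᵢ = 0  ✓
l₃∈[|l₁−l₂|,l₁+l₂]=[5,11], have l₃=7  ✓
Σlᵢ = 18 ⇒ even  ✓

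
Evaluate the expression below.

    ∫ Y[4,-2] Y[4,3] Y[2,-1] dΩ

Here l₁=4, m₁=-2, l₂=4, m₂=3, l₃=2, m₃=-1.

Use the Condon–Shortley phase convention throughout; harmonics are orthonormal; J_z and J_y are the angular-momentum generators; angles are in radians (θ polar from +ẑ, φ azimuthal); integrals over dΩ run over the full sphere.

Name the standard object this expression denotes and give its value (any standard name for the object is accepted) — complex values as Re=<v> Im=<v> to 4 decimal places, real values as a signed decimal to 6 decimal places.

Gaunt coefficient, -0.187702

This is a Gaunt coefficient — the integral of a triple product of spherical harmonics over the sphere.
Checks pass: Σm=0; 10 even; l₃=2∈[0,8].
(2·4+1)(2·4+1)(2·2+1) = 405
Δ: 6! 2! 2! / 11! → 1/13860
sum: t=2:+1/192 t=3:−1/36 t=4:+1/192 = -5/288
3j²(4 4 2; 0 0 0) = Δ·Π!·Σ² = 20/693  (sign -1)
sum: t=5:−1/240 t=6:+1/1440 = -1/288
3j²(4 4 2; -2 3 -1) = Δ·Π!·Σ² = 5/132  (sign +1)
combine: 4πI² = 405·20/693·5/132 = 375/847
take √, sign -1: I = -0.18770204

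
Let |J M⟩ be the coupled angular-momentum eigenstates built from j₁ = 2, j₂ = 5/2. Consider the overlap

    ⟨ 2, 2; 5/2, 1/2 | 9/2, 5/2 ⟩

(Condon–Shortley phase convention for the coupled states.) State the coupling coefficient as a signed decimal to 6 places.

j₁+j₂−J=0  J+j₁−j₂=4  J−j₁+j₂=5  j₁+j₂+J+1=10
(j₁±m₁, j₂±m₂, J±M) = (4,0,3,2,7,2)
P² = 23040
sum k=0..0:
  [0] +1/288 = 1/288
S = 1/288
C² = P²·S² = 5/18 ; C = +0.527046

+√(5/18) ≈ +0.527046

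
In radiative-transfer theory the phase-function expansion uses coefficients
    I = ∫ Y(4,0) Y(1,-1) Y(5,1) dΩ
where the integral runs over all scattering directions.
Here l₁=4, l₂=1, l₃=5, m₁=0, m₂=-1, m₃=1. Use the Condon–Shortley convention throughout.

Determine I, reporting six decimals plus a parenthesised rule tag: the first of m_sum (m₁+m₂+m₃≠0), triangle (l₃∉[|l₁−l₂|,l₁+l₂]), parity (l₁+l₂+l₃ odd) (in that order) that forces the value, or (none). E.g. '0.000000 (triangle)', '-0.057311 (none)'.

-0.190188 (none)

m-sum 0 ✓  L=10 even ✓  3≤5≤5 ✓
Π(2lᵢ+1) = 9×3×11 = 297
triangle coeff Δ(4,1,5) = 1/495
Σ_t [0,0]: t=0:+1/576 = 1/576
(3j)²=5/99 [(4 1 5; 0 0 0)], sign=-1
Σ_t [0,0]: t=0:+1/1152 = 1/1152
(3j)²=1/33 [(4 1 5; 0 -1 1)], sign=+1
⇒ 4πI² = 5/11
I = (-1)√(5/11/(4π)) = -0.19018827
No selection rule forces the value: the integral is nonzero (none).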